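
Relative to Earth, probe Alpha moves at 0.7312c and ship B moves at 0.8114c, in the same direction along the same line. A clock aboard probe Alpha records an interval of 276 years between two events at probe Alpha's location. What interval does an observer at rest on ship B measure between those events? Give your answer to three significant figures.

282 years

Transform probe Alpha's velocity into ship B's frame: (0.7312 − 0.8114)/(1 − 0.7312·0.8114) = −0.0802/0.40670432, so the relative speed is 0.19719c.
At |u| = 0.19719c, γ = (1 − 0.0388839)^(−1/2) = 1.02.
Probe Alpha's interval is proper; time dilation gives Δt_B = γΔτ = 1.02 × 276 years = 282 years.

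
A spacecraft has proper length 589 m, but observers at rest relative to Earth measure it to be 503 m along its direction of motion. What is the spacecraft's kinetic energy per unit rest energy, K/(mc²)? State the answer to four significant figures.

Length contraction gives γ = L₀/L = 589/503 = 1.17097.
Since K = (γ−1)mc², K/(mc²) = 1.17097 − 1 = 0.1710.

0.1710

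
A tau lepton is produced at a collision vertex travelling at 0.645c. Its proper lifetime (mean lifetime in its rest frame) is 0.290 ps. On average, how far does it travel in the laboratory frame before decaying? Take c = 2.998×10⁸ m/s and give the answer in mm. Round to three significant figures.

β² = 0.416025, so γ = 1/√0.583975 = 1.3086.
Lab-frame lifetime: Δt = γτ = 1.3086 × 0.290 ps = 0.37949 ps.
Distance: d = vΔt = 0.645 × 2.998×10⁸ m/s × 3.7949×10^-13 s = 7.34×10^-5 m = 0.0734 mm.

0.0734 mm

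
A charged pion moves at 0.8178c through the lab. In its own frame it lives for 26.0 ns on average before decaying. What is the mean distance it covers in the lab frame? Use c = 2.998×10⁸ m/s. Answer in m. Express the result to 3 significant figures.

11.1 m

γ = 1/√(1 − β²) = 1/√(1 − 0.66879684) = 1/√0.33120316 = 1/0.575503 = 1.7376.
Lab-frame lifetime: Δt = γτ = 1.7376 × 26.0 ns = 45.178 ns.
Distance: d = vΔt = 0.8178 × 2.998×10⁸ m/s × 4.5178×10^-8 s = 11.1 m.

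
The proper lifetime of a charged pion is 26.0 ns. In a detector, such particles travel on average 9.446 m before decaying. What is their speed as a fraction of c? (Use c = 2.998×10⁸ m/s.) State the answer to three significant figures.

0.771c

Lab distance = (lab lifetime)·v = γτ·βc, so βγ = d/(cτ) = 9.446/(2.998×10⁸ × 2.600×10^-8) = 1.2118.
With βγ = 1.2118: γ² = 1 + (βγ)² = 2.46846, and β = (βγ)/γ = 1.2118/1.57113 = 0.771.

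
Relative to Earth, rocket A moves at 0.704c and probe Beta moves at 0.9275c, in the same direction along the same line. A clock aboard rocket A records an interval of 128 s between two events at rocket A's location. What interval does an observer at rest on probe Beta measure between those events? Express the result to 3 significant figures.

Speed of rocket A in probe Beta's frame: u = (v_A − v_B)/(1 − v_A v_B/c²) = (0.704 − 0.9275)/(1 − 0.704×0.9275) = −0.2235/0.34704 = −0.64402; |u| = 0.64402c.
At |u| = 0.64402c, γ = (1 − 0.414762)^(−1/2) = 1.3072.
Rocket A's interval is proper; time dilation gives Δt_B = γΔτ = 1.3072 × 128 s = 167 s.

167 s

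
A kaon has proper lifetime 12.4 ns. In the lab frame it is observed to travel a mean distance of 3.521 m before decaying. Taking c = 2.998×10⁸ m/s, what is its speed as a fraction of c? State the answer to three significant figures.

0.688c

d = βγcτ ⇒ βγ = d/(cτ) = 3.521 m / (3.71752 m) = 0.94714.
β = (βγ)/√(1+(βγ)²) = 0.94714/√1.897074 = 0.688.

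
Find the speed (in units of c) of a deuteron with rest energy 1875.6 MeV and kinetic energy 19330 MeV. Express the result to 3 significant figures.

γ = 1 + K/(mc²) = 1 + 19330/1875.6 = 11.306.
β = √(1 − 1/γ²) = √(1 − 0.00782316) = √0.99217684 = 0.996.

0.996c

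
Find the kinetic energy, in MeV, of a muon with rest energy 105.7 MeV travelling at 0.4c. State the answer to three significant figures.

β² = 0.16, so γ = 1/√0.84 = 1.091089.
Kinetic energy: K = (γ − 1)mc² = (1.091089 − 1) × 105.7 MeV = 0.091089 × 105.7 = 9.63 MeV.

9.63 MeV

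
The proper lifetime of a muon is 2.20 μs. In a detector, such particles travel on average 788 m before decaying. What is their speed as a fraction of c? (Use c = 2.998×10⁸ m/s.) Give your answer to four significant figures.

0.7668c

Lab distance = (lab lifetime)·v = γτ·βc, so βγ = d/(cτ) = 788.0/(2.998×10⁸ × 2.200×10^-6) = 1.1947.
With βγ = 1.1947: γ² = 1 + (βγ)² = 2.42731, and β = (βγ)/γ = 1.1947/1.55798 = 0.7668.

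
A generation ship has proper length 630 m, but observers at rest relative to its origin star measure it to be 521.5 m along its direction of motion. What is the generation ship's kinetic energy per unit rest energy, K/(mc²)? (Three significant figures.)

From L = L₀/γ: γ = 630/521.5 = 1.20805.
Since K = (γ−1)mc², K/(mc²) = 1.20805 − 1 = 0.208.

0.208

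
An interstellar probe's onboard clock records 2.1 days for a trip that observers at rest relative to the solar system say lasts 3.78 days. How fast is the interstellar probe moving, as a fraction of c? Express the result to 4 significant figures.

0.8315c

γ = Δt/Δτ = 3.78/2.1 = 1.8.
β = √(1 − 1/γ²) = √(1 − 0.308642) = √0.691358 = 0.8315.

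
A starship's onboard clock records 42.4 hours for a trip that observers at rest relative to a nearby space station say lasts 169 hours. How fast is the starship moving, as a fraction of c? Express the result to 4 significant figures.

γ = Δt/Δτ = 169/42.4 = 3.9858.
β = √(1 − 1/γ²) = √(1 − 0.0629461) = √0.9370539 = 0.9680.

0.9680c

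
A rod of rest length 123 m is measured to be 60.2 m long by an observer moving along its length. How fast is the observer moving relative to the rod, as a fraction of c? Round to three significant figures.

Length contraction gives γ = L₀/L = 123/60.2 = 2.0432.
β = √(1 − 1/γ²) = √0.76046 = 0.872.

0.872c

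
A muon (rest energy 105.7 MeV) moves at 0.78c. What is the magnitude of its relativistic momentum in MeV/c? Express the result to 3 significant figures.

132 MeV/c

Lorentz factor: γ = (1 − 0.6084)^(−1/2) = 1.598.
Momentum: p = γβ·mc = 1.598 × 0.78 × 105.7 MeV/c = 132 MeV/c.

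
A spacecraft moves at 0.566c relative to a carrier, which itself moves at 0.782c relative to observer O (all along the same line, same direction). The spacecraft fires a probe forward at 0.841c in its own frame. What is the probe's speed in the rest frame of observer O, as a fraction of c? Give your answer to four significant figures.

First combine the probe and spacecraft (S''→S'): u₁ = (0.841 + 0.566)/(1 + 0.841×0.566) = 1.407/1.476006 = 0.95325.
Then combine with the carrier (S'→S): u = (0.95325 + 0.782)/(1 + 0.95325×0.782) = 1.73525/1.7454415 = 0.99416.

0.9942c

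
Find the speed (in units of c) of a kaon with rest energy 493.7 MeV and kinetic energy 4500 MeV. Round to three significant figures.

γ = 1 + K/(mc²) = 1 + 4500/493.7 = 10.115.
β = √(1 − 1/γ²) = √(1 − 0.00977391) = √0.99022609 = 0.995.

0.995c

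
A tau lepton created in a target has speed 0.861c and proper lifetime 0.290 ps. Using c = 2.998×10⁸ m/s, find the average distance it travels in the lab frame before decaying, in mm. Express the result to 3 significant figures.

0.147 mm

With β = 0.861, γ = 1/√(1 − 0.861²) = 1/√0.258679 = 1.9662.
Lab-frame lifetime: Δt = γτ = 1.9662 × 0.290 ps = 0.5702 ps.
Distance: d = vΔt = 0.861 × 2.998×10⁸ m/s × 5.7020×10^-13 s = 1.47×10^-4 m = 0.147 mm.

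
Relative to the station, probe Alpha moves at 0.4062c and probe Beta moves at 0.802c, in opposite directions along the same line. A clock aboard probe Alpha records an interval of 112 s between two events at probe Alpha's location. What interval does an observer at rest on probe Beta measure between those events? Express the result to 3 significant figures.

272 s

Transform probe Alpha's velocity into probe Beta's frame: (0.4062 + 0.802)/(1 + 0.4062·0.802) = 1.2082/1.3257724, so the relative speed is 0.91132c.
γ for this relative speed: γ = 1/√(1 − 0.830504) = 2.429.
Probe Alpha's interval is proper; time dilation gives Δt_B = γΔτ = 2.429 × 112 s = 272 s.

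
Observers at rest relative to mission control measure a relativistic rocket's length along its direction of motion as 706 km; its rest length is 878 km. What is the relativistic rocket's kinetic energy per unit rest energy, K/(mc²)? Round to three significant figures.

0.244

γ = L₀/L = 878/706 = 1.24363.
Since K = (γ−1)mc², K/(mc²) = 1.24363 − 1 = 0.244.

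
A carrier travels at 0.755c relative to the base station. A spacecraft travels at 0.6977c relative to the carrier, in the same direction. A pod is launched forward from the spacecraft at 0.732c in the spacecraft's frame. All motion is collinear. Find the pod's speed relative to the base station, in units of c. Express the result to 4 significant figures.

0.9923c

First combine the pod and spacecraft (S''→S'): u₁ = (0.732 + 0.6977)/(1 + 0.732×0.6977) = 1.4297/1.5107164 = 0.94637.
Then combine with the carrier (S'→S): u = (0.94637 + 0.755)/(1 + 0.94637×0.755) = 1.70137/1.71450935 = 0.99234.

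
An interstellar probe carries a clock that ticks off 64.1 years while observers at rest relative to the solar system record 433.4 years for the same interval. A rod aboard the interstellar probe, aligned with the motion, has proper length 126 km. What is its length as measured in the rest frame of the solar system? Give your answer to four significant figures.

18.64 km

From Δt = γΔτ: γ = 433.4/64.1 = 6.76131.
The rod contracts by the same γ: 126 km / 6.76131 = 18.64 km.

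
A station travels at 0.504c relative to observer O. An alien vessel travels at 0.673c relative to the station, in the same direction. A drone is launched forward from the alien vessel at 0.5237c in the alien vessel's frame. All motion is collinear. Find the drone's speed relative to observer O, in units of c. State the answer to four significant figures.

0.9605c

First combine the drone and alien vessel (S''→S'): u₁ = (0.5237 + 0.673)/(1 + 0.5237×0.673) = 1.1967/1.3524501 = 0.88484.
Then combine with the station (S'→S): u = (0.88484 + 0.504)/(1 + 0.88484×0.504) = 1.38884/1.44595936 = 0.9605.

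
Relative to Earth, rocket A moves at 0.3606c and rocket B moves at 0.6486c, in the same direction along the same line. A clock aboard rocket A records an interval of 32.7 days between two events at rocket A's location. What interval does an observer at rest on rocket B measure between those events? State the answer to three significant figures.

Speed of rocket A in rocket B's frame: u = (v_A − v_B)/(1 − v_A v_B/c²) = (0.3606 − 0.6486)/(1 − 0.3606×0.6486) = −0.288/0.76611484 = −0.37592; |u| = 0.37592c.
γ for this relative speed: γ = 1/√(1 − 0.141316) = 1.0792.
The clock on rocket A records proper time, so rocket B measures Δt = γΔτ = 1.0792 × 32.7 = 35.3 days.

35.3 days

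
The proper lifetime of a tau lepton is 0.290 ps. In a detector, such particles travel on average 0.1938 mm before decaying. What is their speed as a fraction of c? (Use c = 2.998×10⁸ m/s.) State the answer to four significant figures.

Lab distance = (lab lifetime)·v = γτ·βc, so βγ = d/(cτ) = 1.938×10^-4/(2.998×10⁸ × 2.900×10^-13) = 2.2291.
With βγ = 2.2291: γ² = 1 + (βγ)² = 5.96889, and β = (βγ)/γ = 2.2291/2.44313 = 0.9124.

0.9124c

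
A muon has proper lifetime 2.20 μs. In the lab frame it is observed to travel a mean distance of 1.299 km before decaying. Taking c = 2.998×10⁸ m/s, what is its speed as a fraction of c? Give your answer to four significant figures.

Lab distance = (lab lifetime)·v = γτ·βc, so βγ = d/(cτ) = 1299/(2.998×10⁸ × 2.200×10^-6) = 1.9695.
With βγ = 1.9695: γ² = 1 + (βγ)² = 4.87893, and β = (βγ)/γ = 1.9695/2.20883 = 0.8916.

0.8916c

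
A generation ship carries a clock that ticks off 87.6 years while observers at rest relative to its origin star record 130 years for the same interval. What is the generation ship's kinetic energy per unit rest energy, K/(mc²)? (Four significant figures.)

0.4840

The time-dilation ratio gives γ = 130/87.6 = 1.48402.
Since K = (γ−1)mc², K/(mc²) = 1.48402 − 1 = 0.4840.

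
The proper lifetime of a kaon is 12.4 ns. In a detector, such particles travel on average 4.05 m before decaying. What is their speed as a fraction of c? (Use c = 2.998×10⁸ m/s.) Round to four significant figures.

Let x = d/(cτ) = 4.050 m / (2.998×10⁸ m/s × 1.240×10^-8 s) = 1.0894. Since d = βγcτ, x = βγ = β/√(1−β²).
Solving: β² = x²/(1+x²) = 1.18679/2.18679 = 0.542709, so β = 0.7367.

0.7367c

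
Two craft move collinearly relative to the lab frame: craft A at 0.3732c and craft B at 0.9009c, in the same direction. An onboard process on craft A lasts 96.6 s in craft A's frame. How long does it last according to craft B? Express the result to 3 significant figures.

Transform craft A's velocity into craft B's frame: (0.3732 − 0.9009)/(1 − 0.3732·0.9009) = −0.5277/0.66378412, so the relative speed is 0.79499c.
At |u| = 0.79499c, γ = (1 − 0.632009)^(−1/2) = 1.6485.
The clock on craft A records proper time, so craft B measures Δt = γΔτ = 1.6485 × 96.6 = 159 s.

159 s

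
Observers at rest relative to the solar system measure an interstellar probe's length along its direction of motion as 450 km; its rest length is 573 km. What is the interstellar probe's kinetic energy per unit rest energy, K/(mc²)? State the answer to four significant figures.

0.2733

Length contraction gives γ = L₀/L = 573/450 = 1.27333.
K/(mc²) = γ − 1 = 1.27333 − 1 = 0.2733.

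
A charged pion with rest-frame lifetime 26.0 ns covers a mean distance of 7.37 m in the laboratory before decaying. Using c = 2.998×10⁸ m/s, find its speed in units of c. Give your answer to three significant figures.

d = βγcτ ⇒ βγ = d/(cτ) = 7.370 m / (7.7948 m) = 0.9455.
β = (βγ)/√(1+(βγ)²) = 0.9455/√1.89397 = 0.687.

0.687c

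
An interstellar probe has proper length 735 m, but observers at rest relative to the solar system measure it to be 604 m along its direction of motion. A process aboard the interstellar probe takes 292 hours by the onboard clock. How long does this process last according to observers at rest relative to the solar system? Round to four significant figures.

355.3 hours

Length contraction gives γ = L₀/L = 735/604 = 1.21689.
The same γ dilates the second interval: 1.21689 × 292 hours = 355.3 hours.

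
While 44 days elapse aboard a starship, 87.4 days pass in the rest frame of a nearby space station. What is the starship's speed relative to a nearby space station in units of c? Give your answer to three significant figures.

γ = Δt/Δτ = 87.4/44 = 1.9864.
β = √(1 − 1/γ²) = √(1 − 0.253435) = √0.746565 = 0.864.

0.864c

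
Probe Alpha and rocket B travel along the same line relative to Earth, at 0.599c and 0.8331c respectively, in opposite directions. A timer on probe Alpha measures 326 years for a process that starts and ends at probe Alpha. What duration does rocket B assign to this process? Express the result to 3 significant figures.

1100 years

Speed of probe Alpha in rocket B's frame: u = (v_A + v_B)/(1 + v_A v_B/c²) = (0.599 + 0.8331)/(1 + 0.599×0.8331) = 1.4321/1.4990269 = 0.95535; |u| = 0.95535c.
At |u| = 0.95535c, γ = (1 − 0.912694)^(−1/2) = 3.3844.
The clock on probe Alpha records proper time, so rocket B measures Δt = γΔτ = 3.3844 × 326 = 1100 years.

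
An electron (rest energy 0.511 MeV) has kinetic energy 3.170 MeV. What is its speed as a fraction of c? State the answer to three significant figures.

0.990c

K = (γ−1)mc², so γ = 1 + 3.170/0.511 = 7.2035.
Then v/c = √(1 − γ⁻²) = √(1 − 0.0192714) = √0.9807286 = 0.990.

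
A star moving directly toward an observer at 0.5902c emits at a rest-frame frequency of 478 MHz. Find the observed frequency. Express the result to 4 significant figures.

Relativistic Doppler (source moving toward): f_obs = f_src · √((1+β)/(1−β)).
With β = 0.5902: factor = √(1.5902/0.4098) = 1.9699.
f_obs = 478 × 1.9699 = 941.6 MHz.

941.6 MHz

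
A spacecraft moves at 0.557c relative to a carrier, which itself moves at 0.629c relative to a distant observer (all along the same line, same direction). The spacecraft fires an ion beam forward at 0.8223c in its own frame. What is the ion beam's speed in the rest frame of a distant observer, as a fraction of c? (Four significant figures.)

0.9874c

First combine the ion beam and spacecraft (S''→S'): u₁ = (0.8223 + 0.557)/(1 + 0.8223×0.557) = 1.3793/1.4580211 = 0.94601.
Then combine with the carrier (S'→S): u = (0.94601 + 0.629)/(1 + 0.94601×0.629) = 1.57501/1.59504029 = 0.98744.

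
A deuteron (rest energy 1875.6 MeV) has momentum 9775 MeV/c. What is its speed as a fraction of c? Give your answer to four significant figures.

0.9821c

pc/(mc²) = 9775/1875.6 = 5.2117 = βγ = β/√(1−β²).
So β² = x²/(1 + x²) with x = 5.2117: x² = 27.1618, β² = 27.1618/28.1618 = 0.964491, β = 0.9821.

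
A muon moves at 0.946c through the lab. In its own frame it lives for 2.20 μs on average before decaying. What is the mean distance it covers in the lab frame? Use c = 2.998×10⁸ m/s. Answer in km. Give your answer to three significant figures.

1.92 km

γ = 1/√(1 − β²) = 1/√(1 − 0.894916) = 1/√0.105084 = 1/0.324167 = 3.0848.
Lab-frame lifetime: Δt = γτ = 3.0848 × 2.20 μs = 6.7866 μs.
Distance: d = vΔt = 0.946 × 2.998×10⁸ m/s × 6.7866×10^-6 s = 1920 m = 1.92 km.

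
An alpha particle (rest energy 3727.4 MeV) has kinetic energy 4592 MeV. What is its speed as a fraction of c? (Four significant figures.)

γ = 1 + K/(mc²) = 1 + 4592/3727.4 = 2.232.
β = √(1 − 1/γ²) = √(1 − 0.20073) = √0.79927 = 0.8940.

0.8940c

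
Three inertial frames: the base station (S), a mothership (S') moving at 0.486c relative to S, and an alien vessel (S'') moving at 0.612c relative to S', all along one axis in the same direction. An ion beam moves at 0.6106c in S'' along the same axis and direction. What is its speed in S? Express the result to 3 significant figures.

First combine the ion beam and alien vessel (S''→S'): u₁ = (0.6106 + 0.612)/(1 + 0.6106×0.612) = 1.2226/1.3736872 = 0.89001.
Then combine with the mothership (S'→S): u = (0.89001 + 0.486)/(1 + 0.89001×0.486) = 1.37601/1.43254486 = 0.96054.

0.961c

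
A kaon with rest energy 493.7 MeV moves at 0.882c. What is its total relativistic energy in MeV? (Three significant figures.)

1050 MeV

With β = 0.882, γ = 1/√(1 − 0.882²) = 1/√0.222076 = 2.122.
Total energy: E = γmc² = 2.122 × 493.7 MeV = 1050 MeV.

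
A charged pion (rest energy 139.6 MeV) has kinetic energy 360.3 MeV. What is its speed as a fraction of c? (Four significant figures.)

0.9602c

K = (γ−1)mc², so γ = 1 + 360.3/139.6 = 3.5809.
Then v/c = √(1 − γ⁻²) = √(1 − 0.0779858) = √0.9220142 = 0.9602.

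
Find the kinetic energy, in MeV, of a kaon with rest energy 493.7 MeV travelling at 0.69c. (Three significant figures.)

γ = 1/√(1 − β²) = 1/√(1 − 0.4761) = 1/√0.5239 = 1/0.723809 = 1.38158.
Kinetic energy: K = (γ − 1)mc² = (1.38158 − 1) × 493.7 MeV = 0.38158 × 493.7 = 188 MeV.

188 MeV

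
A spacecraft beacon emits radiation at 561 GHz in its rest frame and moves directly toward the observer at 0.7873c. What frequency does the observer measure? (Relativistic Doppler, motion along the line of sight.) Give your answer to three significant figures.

1630 GHz

Relativistic Doppler (source moving toward): f_obs = f_src · √((1+β)/(1−β)).
With β = 0.7873: factor = √(1.7873/0.2127) = 2.8988.
f_obs = 561 × 2.8988 = 1630 GHz.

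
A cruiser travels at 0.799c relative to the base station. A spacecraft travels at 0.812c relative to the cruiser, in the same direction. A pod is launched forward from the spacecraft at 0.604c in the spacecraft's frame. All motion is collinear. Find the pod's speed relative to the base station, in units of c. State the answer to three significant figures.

Compose velocities in two stages. Stage 1 (into S'): u₁ = (0.604+0.812)/(1+0.604×0.812) = 0.95005.
Stage 2 (into S): u = (0.95005+0.799)/(1+0.95005×0.799) = 0.99429, so the speed is 0.994c.

0.994c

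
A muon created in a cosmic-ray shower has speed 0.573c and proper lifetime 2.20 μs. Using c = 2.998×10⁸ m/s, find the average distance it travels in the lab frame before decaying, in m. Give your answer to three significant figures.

γ = 1/√(1 − β²) = 1/√(1 − 0.328329) = 1/√0.671671 = 1/0.819555 = 1.2202.
Lab-frame lifetime: Δt = γτ = 1.2202 × 2.20 μs = 2.6844 μs.
Distance: d = vΔt = 0.573 × 2.998×10⁸ m/s × 2.6844×10^-6 s = 461 m.

461 m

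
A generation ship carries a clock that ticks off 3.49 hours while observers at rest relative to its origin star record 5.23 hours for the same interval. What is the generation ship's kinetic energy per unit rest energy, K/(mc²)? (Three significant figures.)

From Δt = γΔτ: γ = 5.23/3.49 = 1.49857.
K/(mc²) = γ − 1 = 1.49857 − 1 = 0.499.

0.499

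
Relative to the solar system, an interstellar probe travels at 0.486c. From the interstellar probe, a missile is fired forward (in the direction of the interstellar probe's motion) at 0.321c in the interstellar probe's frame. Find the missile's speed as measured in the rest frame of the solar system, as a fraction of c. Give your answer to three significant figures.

Relativistic velocity addition: u = (u' + v)/(1 + u'v/c²), with u' = 0.321c and v = 0.486c.
Numerator: 0.321 + 0.486 = 0.807. Denominator: 1 + (0.321)(0.486) = 1.156006.
u = 0.807/1.156006 = 0.69809, so the speed is 0.698c.

0.698c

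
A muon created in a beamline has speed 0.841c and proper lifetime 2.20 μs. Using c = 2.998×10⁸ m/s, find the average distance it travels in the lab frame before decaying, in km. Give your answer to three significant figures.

1.03 km

γ = 1/√(1 − β²) = 1/√(1 − 0.707281) = 1/√0.292719 = 1/0.541035 = 1.8483.
Lab-frame lifetime: Δt = γτ = 1.8483 × 2.20 μs = 4.0663 μs.
Distance: d = vΔt = 0.841 × 2.998×10⁸ m/s × 4.0663×10^-6 s = 1030 m = 1.03 km.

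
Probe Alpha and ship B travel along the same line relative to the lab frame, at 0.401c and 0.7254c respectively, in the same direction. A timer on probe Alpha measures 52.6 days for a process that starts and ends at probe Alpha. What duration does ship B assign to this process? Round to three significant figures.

59.2 days

The velocity of probe Alpha relative to ship B is (0.401 − 0.7254)c / (1 − 0.401×0.7254) = −0.45747c; relative speed 0.45747c.
At |u| = 0.45747c, γ = (1 − 0.209279)^(−1/2) = 1.1246.
Probe Alpha's interval is proper; time dilation gives Δt_B = γΔτ = 1.1246 × 52.6 days = 59.2 days.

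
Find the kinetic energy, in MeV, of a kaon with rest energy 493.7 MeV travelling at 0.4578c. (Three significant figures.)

61.6 MeV

β² = 0.20958084, so γ = 1/√0.79041916 = 1.12479.
Kinetic energy: K = (γ − 1)mc² = (1.12479 − 1) × 493.7 MeV = 0.12479 × 493.7 = 61.6 MeV.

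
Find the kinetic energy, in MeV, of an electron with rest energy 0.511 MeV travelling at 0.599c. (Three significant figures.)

With β = 0.599, γ = 1/√(1 − 0.599²) = 1/√0.641199 = 1.24883.
Kinetic energy: K = (γ − 1)mc² = (1.24883 − 1) × 0.511 MeV = 0.24883 × 0.511 = 0.127 MeV.

0.127 MeV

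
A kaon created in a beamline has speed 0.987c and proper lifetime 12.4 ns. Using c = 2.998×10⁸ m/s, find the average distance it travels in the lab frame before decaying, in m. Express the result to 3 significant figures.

β² = 0.974169, so γ = 1/√0.025831 = 6.222.
Lab-frame lifetime: Δt = γτ = 6.222 × 12.4 ns = 77.153 ns.
Distance: d = vΔt = 0.987 × 2.998×10⁸ m/s × 7.7153×10^-8 s = 22.8 m.

22.8 m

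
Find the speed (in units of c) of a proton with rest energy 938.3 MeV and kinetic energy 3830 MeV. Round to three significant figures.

0.980c

K = (γ−1)mc², so γ = 1 + 3830/938.3 = 5.0819.
Then v/c = √(1 − γ⁻²) = √(1 − 0.0387211) = √0.9612789 = 0.980.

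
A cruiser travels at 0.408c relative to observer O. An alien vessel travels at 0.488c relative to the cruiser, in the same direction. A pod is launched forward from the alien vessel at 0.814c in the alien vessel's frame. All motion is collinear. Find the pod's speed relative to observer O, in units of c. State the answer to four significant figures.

First combine the pod and alien vessel (S''→S'): u₁ = (0.814 + 0.488)/(1 + 0.814×0.488) = 1.302/1.397232 = 0.93184.
Then combine with the cruiser (S'→S): u = (0.93184 + 0.408)/(1 + 0.93184×0.408) = 1.33984/1.38019072 = 0.97076.

0.9708c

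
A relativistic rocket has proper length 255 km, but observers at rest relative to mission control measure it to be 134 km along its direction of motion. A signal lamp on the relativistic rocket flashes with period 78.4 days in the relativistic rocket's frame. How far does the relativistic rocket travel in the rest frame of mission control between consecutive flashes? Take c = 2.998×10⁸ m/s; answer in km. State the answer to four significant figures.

Length contraction gives γ = L₀/L = 255/134 = 1.90299.
β = √(1 − 1/γ²) = 0.8508. Lab-frame period = γτ = 1.90299×78.4 days = 149.19 days. Distance = βc × γτ = 0.8508 × 2.998×10⁸ m/s × 12890016 s = 3.2879×10^15 m = 3.288×10^12 km.

3.288×10^12 km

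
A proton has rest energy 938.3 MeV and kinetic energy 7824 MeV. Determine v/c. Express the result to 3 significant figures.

0.994

K = (γ−1)mc², so γ = 1 + 7824/938.3 = 9.3385.
Then v/c = √(1 − γ⁻²) = √(1 − 0.0114669) = √0.9885331 = 0.994.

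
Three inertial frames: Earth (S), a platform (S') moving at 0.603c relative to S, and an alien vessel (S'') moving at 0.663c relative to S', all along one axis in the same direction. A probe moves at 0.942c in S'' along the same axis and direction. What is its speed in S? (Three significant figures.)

Apply u = (u'+v)/(1+u'v) twice. Probe in the platform frame: (0.942+0.663)/(1+0.942·0.663) = 1.605/1.624546 = 0.98797c.
That velocity, transformed to the rest frame of Earth: (0.98797+0.603)/(1+0.98797·0.603) = 1.59097/1.59574591 = 0.99701c.

0.997c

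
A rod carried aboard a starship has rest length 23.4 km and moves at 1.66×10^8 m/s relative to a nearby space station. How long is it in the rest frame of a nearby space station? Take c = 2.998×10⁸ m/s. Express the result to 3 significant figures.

β = v/c = (1.66×10^8 m/s)/(2.998×10⁸ m/s) = 0.553702.
With β = 0.553702, γ = 1/√(1 − 0.553702²) = 1/√0.6934141 = 1.2009.
Length contraction: L = L₀/γ = 23.4/1.2009 = 19.5 km.

19.5 km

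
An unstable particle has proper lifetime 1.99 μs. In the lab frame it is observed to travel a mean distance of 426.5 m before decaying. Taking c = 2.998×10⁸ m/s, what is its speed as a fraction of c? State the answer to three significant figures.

Let x = d/(cτ) = 426.5 m / (2.998×10⁸ m/s × 1.990×10^-6 s) = 0.71488. Since d = βγcτ, x = βγ = β/√(1−β²).
Solving: β² = x²/(1+x²) = 0.511053/1.511053 = 0.33821, so β = 0.582.

0.582c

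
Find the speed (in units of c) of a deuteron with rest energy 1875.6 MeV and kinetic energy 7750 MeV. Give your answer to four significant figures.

0.9808c

γ = 1 + K/(mc²) = 1 + 7750/1875.6 = 5.132.
β = √(1 − 1/γ²) = √(1 − 0.0379688) = √0.9620312 = 0.9808.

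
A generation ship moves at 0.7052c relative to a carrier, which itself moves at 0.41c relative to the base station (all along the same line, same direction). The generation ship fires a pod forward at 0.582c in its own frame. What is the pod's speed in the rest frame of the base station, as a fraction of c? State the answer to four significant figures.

Compose velocities in two stages. Stage 1 (into S'): u₁ = (0.582+0.7052)/(1+0.582×0.7052) = 0.91263.
Stage 2 (into S): u = (0.91263+0.41)/(1+0.91263×0.41) = 0.96249, so the speed is 0.9625c.

0.9625c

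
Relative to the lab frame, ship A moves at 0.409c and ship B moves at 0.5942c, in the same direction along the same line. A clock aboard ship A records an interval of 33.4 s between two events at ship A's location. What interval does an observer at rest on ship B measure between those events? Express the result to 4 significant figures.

Transform ship A's velocity into ship B's frame: (0.409 − 0.5942)/(1 − 0.409·0.5942) = −0.1852/0.7569722, so the relative speed is 0.24466c.
At |u| = 0.24466c, γ = (1 − 0.0598585)^(−1/2) = 1.0313.
Ship A's interval is proper; time dilation gives Δt_B = γΔτ = 1.0313 × 33.4 s = 34.45 s.

34.45 s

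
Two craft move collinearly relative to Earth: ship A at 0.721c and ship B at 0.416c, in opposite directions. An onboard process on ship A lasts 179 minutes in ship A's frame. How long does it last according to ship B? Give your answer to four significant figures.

369.3 minutes

The velocity of ship A relative to ship B is (0.721 + 0.416)c / (1 + 0.721×0.416) = 0.87466c; relative speed 0.87466c.
At |u| = 0.87466c, γ = (1 − 0.76503)^(−1/2) = 2.063.
The clock on ship A records proper time, so ship B measures Δt = γΔτ = 2.063 × 179 = 369.3 minutes.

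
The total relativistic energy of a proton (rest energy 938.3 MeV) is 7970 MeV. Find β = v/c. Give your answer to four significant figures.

0.9930

γ = E/(mc²) = 7970/938.3 = 8.4941.
β = √(1 − 1/γ²) = √(1 − 0.0138601) = √0.9861399 = 0.9930.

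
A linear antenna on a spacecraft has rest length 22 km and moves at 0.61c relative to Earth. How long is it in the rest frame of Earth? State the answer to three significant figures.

17.4 km

Lorentz factor: γ = (1 − 0.3721)^(−1/2) = 1.262.
Along the direction of motion the measured length is L₀/γ = 22/1.262 = 17.4 km.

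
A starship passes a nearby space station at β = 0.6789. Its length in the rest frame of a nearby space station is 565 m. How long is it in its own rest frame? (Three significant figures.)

770 m

γ = 1/√(1 − β²) = 1/√(1 − 0.46090521) = 1/√0.53909479 = 1/0.734231 = 1.362.
Proper length: L₀ = γ·L = 1.362 × 565 = 770 m.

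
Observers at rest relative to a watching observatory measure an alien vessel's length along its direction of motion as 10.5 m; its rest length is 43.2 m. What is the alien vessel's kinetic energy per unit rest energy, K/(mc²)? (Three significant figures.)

3.11

From L = L₀/γ: γ = 43.2/10.5 = 4.11429.
Since K = (γ−1)mc², K/(mc²) = 4.11429 − 1 = 3.11.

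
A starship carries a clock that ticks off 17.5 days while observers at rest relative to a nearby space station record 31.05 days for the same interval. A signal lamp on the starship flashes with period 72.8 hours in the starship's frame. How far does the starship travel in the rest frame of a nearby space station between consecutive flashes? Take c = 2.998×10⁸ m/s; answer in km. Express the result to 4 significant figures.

From Δt = γΔτ: γ = 31.05/17.5 = 1.77429.
β = √(1 − 1/γ²) = 0.82604. Lab-frame period = γτ = 1.77429×72.8 hours = 129.17 hours. Distance = βc × γτ = 0.82604 × 2.998×10⁸ m/s × 465012 s = 1.1516×10^14 m = 1.152×10^11 km.

1.152×10^11 km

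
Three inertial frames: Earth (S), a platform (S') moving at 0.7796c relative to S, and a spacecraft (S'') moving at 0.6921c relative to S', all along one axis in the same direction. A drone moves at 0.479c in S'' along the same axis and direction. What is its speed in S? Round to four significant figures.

0.9842c

Compose velocities in two stages. Stage 1 (into S'): u₁ = (0.479+0.6921)/(1+0.479×0.6921) = 0.87952.
Stage 2 (into S): u = (0.87952+0.7796)/(1+0.87952×0.7796) = 0.98425, so the speed is 0.9842c.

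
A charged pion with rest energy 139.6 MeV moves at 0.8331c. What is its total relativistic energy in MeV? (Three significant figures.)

With β = 0.8331, γ = 1/√(1 − 0.8331²) = 1/√0.30594439 = 1.8079.
Total energy: E = γmc² = 1.8079 × 139.6 MeV = 252 MeV.

252 MeV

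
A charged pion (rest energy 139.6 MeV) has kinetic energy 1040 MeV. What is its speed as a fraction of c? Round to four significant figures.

K = (γ−1)mc², so γ = 1 + 1040/139.6 = 8.4499.
Then v/c = √(1 − γ⁻²) = √(1 − 0.0140054) = √0.9859946 = 0.9930.

0.9930c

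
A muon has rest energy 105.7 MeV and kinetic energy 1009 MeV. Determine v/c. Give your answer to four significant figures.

0.9955

K = (γ−1)mc², so γ = 1 + 1009/105.7 = 10.546.
Then v/c = √(1 − γ⁻²) = √(1 − 0.00899134) = √0.99100866 = 0.9955.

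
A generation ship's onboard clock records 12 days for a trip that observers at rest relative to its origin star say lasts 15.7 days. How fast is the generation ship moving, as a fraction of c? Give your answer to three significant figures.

γ = Δt/Δτ = 15.7/12 = 1.3083.
β = √(1 − 1/γ²) = √(1 − 0.584232) = √0.415768 = 0.645.

0.645c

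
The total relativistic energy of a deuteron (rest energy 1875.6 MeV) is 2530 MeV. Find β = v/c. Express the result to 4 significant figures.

γ = E/(mc²) = 2530/1875.6 = 1.3489.
β = √(1 − 1/γ²) = √(1 − 0.549592) = √0.450408 = 0.6711.

0.6711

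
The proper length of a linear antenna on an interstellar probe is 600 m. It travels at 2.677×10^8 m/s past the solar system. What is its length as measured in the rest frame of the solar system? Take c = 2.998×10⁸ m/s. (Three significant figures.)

β = v/c = (2.677×10^8 m/s)/(2.998×10⁸ m/s) = 0.892929.
β² = 0.7973222, so γ = 1/√0.2026778 = 2.2212.
Along the direction of motion the measured length is L₀/γ = 600/2.2212 = 270 m.

270 m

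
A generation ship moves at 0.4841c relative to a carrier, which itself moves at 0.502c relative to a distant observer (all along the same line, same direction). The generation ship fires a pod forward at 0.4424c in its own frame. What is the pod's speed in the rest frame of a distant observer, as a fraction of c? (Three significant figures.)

Apply u = (u'+v)/(1+u'v) twice. Pod in the carrier frame: (0.4424+0.4841)/(1+0.4424·0.4841) = 0.9265/1.21416584 = 0.76308c.
That velocity, transformed to the rest frame of a distant observer: (0.76308+0.502)/(1+0.76308·0.502) = 1.26508/1.38306616 = 0.91469c.

0.915c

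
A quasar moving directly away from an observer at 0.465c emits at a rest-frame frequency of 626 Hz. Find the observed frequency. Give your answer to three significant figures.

378 Hz

Relativistic Doppler (source moving away): f_obs = f_src · √((1−β)/(1+β)).
With β = 0.465: factor = √(0.535/1.465) = 0.60431.
f_obs = 626 × 0.60431 = 378 Hz.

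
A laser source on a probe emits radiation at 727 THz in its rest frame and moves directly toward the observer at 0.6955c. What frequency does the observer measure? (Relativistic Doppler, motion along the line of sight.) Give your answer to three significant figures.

Relativistic Doppler (source moving toward): f_obs = f_src · √((1+β)/(1−β)).
With β = 0.6955: factor = √(1.6955/0.3045) = 2.3597.
f_obs = 727 × 2.3597 = 1720 THz.

1720 THz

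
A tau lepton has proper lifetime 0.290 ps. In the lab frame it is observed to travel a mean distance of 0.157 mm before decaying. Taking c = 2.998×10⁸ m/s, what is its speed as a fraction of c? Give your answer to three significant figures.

Let x = d/(cτ) = 1.570×10^-4 m / (2.998×10⁸ m/s × 2.900×10^-13 s) = 1.8058. Since d = βγcτ, x = βγ = β/√(1−β²).
Solving: β² = x²/(1+x²) = 3.26091/4.26091 = 0.765308, so β = 0.875.

0.875c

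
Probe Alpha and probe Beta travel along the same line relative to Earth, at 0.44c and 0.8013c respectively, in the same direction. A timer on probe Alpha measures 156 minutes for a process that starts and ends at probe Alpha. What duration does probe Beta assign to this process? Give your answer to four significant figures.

188.0 minutes

The velocity of probe Alpha relative to probe Beta is (0.44 − 0.8013)c / (1 − 0.44×0.8013) = −0.55805c; relative speed 0.55805c.
γ for this relative speed: γ = 1/√(1 − 0.31142) = 1.2051.
The clock on probe Alpha records proper time, so probe Beta measures Δt = γΔτ = 1.2051 × 156 = 188.0 minutes.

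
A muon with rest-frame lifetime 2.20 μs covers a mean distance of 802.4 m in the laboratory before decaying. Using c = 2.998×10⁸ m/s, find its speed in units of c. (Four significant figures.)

d = βγcτ ⇒ βγ = d/(cτ) = 802.4 m / (659.56 m) = 1.2166.
β = (βγ)/√(1+(βγ)²) = 1.2166/√2.48012 = 0.7725.

0.7725c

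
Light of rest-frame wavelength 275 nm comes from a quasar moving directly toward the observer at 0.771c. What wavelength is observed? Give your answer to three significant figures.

Relativistic Doppler for wavelength: λ_obs = λ_src · √((1−β)/(1+β)).
With β = 0.771: factor = √(0.229/1.771) = 0.35959.
λ_obs = 275 × 0.35959 = 98.9 nm.

98.9 nm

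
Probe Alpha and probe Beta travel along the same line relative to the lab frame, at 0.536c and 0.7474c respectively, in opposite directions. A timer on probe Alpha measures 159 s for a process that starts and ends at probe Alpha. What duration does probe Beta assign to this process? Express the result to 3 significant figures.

Transform probe Alpha's velocity into probe Beta's frame: (0.536 + 0.7474)/(1 + 0.536·0.7474) = 1.2834/1.4006064, so the relative speed is 0.91632c.
γ for this relative speed: γ = 1/√(1 − 0.839642) = 2.4972.
The clock on probe Alpha records proper time, so probe Beta measures Δt = γΔτ = 2.4972 × 159 = 397 s.

397 s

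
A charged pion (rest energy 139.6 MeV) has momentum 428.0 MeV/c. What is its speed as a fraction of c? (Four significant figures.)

0.9507c

pc/(mc²) = 428.0/139.6 = 3.0659 = βγ = β/√(1−β²).
So β² = x²/(1 + x²) with x = 3.0659: x² = 9.39974, β² = 9.39974/10.39974 = 0.903844, β = 0.9507.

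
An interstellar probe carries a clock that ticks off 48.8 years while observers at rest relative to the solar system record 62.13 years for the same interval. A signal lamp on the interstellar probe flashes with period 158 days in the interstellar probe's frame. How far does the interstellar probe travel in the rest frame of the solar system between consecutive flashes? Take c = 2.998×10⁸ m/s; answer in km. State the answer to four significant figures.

γ = Δt/Δτ = 62.13/48.8 = 1.27316.
β = √(1 − 1/γ²) = 0.61893. Lab-frame period = γτ = 1.27316×158 days = 201.16 days. Distance = βc × γτ = 0.61893 × 2.998×10⁸ m/s × 17380224 s = 3.2250×10^15 m = 3.225×10^12 km.

3.225×10^12 km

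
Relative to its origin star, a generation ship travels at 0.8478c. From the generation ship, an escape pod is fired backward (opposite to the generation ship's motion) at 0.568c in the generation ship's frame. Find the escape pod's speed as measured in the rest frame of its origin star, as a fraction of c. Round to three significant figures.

In units of c, u = (u' + v)/(1 + u'v) with u' = −0.568 and v = 0.8478.
Numerator: −0.568 + 0.8478 = 0.2798. Denominator: 1 + (−0.568)(0.8478) = 0.5184496.
u = 0.2798/0.5184496 = 0.53969, so the speed is 0.540c.

0.540c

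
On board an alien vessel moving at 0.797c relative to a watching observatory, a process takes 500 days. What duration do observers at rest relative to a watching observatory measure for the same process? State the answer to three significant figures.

828 days

γ = 1/√(1 − β²) = 1/√(1 − 0.635209) = 1/√0.364791 = 1/0.603979 = 1.6557.
The onboard clock measures proper time, so the interval in the rest frame of a watching observatory is dilated: Δt = γ·Δτ = 1.6557 × 500 days = 828 days.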